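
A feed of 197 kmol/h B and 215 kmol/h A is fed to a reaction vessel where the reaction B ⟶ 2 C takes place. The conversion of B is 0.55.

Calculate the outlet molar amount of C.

B reacted = 0.55 × 197 = 108.4 kmol/h; ν_B = −1, so ξ = 108.4/1 = 108.4 kmol/h.
Outlet amounts (n = n₀ + ν ξ):
  B: 197 − 1(108.4) = 88.65
  C: 0 + 2(108.4) = 216.7
  A: 215 (inert)

217 kmol/h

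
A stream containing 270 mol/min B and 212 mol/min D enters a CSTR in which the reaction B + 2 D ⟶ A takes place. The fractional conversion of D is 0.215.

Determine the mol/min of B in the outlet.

247 mol/min

D reacted = 0.215 × 212 = 45.58 mol/min; ν_D = −2, so ξ = 45.58/2 = 22.79 mol/min.
Outlet amounts (n = n₀ + ν ξ):
  B: 270 − 1(22.79) = 247.2
  D: 212 − 2(22.79) = 166.4
  A: 0 + 1(22.79) = 22.79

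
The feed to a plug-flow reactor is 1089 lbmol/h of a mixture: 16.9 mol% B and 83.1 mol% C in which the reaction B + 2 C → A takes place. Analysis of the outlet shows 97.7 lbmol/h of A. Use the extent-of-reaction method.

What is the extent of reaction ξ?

For A: n = n₀ + 1ξ → 97.7 = 0 + 1ξ, giving ξ = 97.7 lbmol/h.
Outlet amounts (n = n₀ + ν ξ):
  B: 184 − 1(97.7) = 86.34
  C: 905 − 2(97.7) = 709.6
  A: 0 + 1(97.7) = 97.7

ξ = 97.7 lbmol/h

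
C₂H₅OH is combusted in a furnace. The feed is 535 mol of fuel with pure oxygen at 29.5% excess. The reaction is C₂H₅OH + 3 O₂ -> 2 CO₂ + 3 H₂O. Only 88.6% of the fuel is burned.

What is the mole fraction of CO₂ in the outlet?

0.307

Stoichiometric O₂ = 3 × 535 = 1605 mol; O₂ fed = 1605 × 1.295 = 2078 mol.
Fuel reacted = 0.886 × 535 → ξ = 474 mol.
Outlet (n = n₀ + ν ξ):
  C₂H₅OH: 535 − 1(474) = 60.99
  O₂: 2078 − 3(474) = 656.4
  CO₂: 0 + 2(474) = 948
  H₂O: 0 + 3(474) = 1422
Total out = 3087 mol; y_CO₂ = 948 / 3087 = 0.3071.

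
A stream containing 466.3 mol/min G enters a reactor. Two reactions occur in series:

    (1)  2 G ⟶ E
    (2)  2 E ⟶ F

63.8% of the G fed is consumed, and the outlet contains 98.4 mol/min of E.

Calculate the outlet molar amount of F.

25.2 mol/min

Conversion of G: G consumed = 2ξ₁ = 0.638 × 466.3 → ξ₁ = 148.7 mol/min.
E balance: n_E = 0 + 1ξ₁ − 2ξ₂ = 98.4 → ξ₂ = (1·148.7 − 98.4)/2 = 25.17 mol/min.
Outlet amounts (n = n₀ + Σ ν·ξ):
  G: 466.3 − 2(148.7) = 168.8
  E: 0 + 1(148.7) − 2(25.17) = 98.4
  F: 0 + 1(25.17) = 25.17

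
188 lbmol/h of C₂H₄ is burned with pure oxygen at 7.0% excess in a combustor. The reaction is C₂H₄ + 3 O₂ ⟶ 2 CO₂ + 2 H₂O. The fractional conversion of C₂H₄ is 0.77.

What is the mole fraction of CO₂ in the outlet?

0.366

Stoichiometric O₂ = 3 × 188 = 564 lbmol/h; O₂ fed = 564 × 1.070 = 603.5 lbmol/h.
Fuel reacted = 0.77 × 188 → ξ = 144.8 lbmol/h.
Outlet (n = n₀ + ν ξ):
  C₂H₄: 188 − 1(144.8) = 43.24
  O₂: 603.5 − 3(144.8) = 169.2
  CO₂: 0 + 2(144.8) = 289.5
  H₂O: 0 + 2(144.8) = 289.5
Total out = 791.5 lbmol/h; y_CO₂ = 289.5 / 791.5 = 0.3658.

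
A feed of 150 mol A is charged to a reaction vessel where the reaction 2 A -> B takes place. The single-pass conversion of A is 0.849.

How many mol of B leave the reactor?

63.7 mol

A reacted = 0.849 × 150 = 127.3 mol; ν_A = −2, so ξ = 127.3/2 = 63.67 mol.
Outlet amounts (n = n₀ + ν ξ):
  A: 150 − 2(63.67) = 22.65
  B: 0 + 1(63.67) = 63.67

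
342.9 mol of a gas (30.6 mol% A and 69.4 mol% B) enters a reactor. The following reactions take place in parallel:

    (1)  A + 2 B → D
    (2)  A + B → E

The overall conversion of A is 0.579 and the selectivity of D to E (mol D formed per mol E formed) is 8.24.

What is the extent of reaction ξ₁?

ξ₁ = 54.2 mol

Conversion of A: A consumed = 0.579 × 104.9 = 60.75 mol = 1ξ₁ + 1ξ₂.
Selectivity: 1ξ₁ / (1ξ₂) = 8.24 → ξ₁ = 8.24 ξ₂.
Substitute: (1·8.24 + 1) ξ₂ = 60.75 → ξ₂ = 6.575 mol, ξ₁ = 54.18 mol.
Outlet amounts (n = n₀ + Σ ν·ξ):
  A: 104.9 − 1(54.18) − 1(6.575) = 44.17
  B: 238 − 2(54.18) − 1(6.575) = 123
  D: 0 + 1(54.18) = 54.18
  E: 0 + 1(6.575) = 6.575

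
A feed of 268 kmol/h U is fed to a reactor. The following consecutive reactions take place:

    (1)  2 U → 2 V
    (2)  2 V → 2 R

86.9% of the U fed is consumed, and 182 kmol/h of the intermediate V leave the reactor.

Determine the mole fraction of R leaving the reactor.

Conversion of U: U consumed = 2ξ₁ = 0.869 × 268 → ξ₁ = 116.4 kmol/h.
V balance: n_V = 0 + 2ξ₁ − 2ξ₂ = 182 → ξ₂ = (2·116.4 − 182)/2 = 25.45 kmol/h.
Outlet amounts (n = n₀ + Σ ν·ξ):
  U: 268 − 2(116.4) = 35.11
  V: 0 + 2(116.4) − 2(25.45) = 182
  R: 0 + 2(25.45) = 50.89
Total out = 268 kmol/h; y_R = 50.89 / 268 = 0.1899.

0.19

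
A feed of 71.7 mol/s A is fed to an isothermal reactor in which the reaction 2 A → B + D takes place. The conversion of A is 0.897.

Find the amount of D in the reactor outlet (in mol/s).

32.2 mol/s

A reacted = 0.897 × 71.7 = 64.31 mol/s; ν_A = −2, so ξ = 64.31/2 = 32.16 mol/s.
Outlet amounts (n = n₀ + ν ξ):
  A: 71.7 − 2(32.16) = 7.385
  B: 0 + 1(32.16) = 32.16
  D: 0 + 1(32.16) = 32.16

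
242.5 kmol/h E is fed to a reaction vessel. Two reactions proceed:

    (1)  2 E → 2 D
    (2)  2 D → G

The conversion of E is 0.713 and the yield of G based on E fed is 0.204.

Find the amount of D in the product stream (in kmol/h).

Conversion of E: E consumed = 2ξ₁ = 0.713 × 242.5 → ξ₁ = 86.45 kmol/h.
Yield of G: 1ξ₂ / 242.5 = 0.204 → ξ₂ = 49.47 kmol/h.
Outlet amounts (n = n₀ + Σ ν·ξ):
  E: 242.5 − 2(86.45) = 69.6
  D: 0 + 2(86.45) − 2(49.47) = 73.96
  G: 0 + 1(49.47) = 49.47

74 kmol/h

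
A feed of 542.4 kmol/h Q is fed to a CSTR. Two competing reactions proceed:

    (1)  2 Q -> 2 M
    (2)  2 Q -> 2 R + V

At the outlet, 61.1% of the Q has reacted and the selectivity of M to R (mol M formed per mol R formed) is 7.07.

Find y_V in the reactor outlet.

Conversion of Q: Q consumed = 0.611 × 542.4 = 331.4 kmol/h = 2ξ₁ + 2ξ₂.
Selectivity: 2ξ₁ / (2ξ₂) = 7.07 → ξ₁ = 7.07 ξ₂.
Substitute: (2·7.07 + 2) ξ₂ = 331.4 → ξ₂ = 20.53 kmol/h, ξ₁ = 145.2 kmol/h.
Outlet amounts (n = n₀ + Σ ν·ξ):
  Q: 542.4 − 2(145.2) − 2(20.53) = 211
  M: 0 + 2(145.2) = 290.3
  R: 0 + 2(20.53) = 41.07
  V: 0 + 1(20.53) = 20.53
Total out = 562.9 kmol/h; y_V = 20.53 / 562.9 = 0.03648.

0.0365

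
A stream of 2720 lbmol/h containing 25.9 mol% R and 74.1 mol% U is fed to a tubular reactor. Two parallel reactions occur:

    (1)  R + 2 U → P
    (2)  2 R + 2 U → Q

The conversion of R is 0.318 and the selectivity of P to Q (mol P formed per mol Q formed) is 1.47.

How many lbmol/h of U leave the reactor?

1700 lbmol/h

Conversion of R: R consumed = 0.318 × 704.5 = 224 lbmol/h = 1ξ₁ + 2ξ₂.
Selectivity: 1ξ₁ / (1ξ₂) = 1.47 → ξ₁ = 1.47 ξ₂.
Substitute: (1·1.47 + 2) ξ₂ = 224 → ξ₂ = 64.56 lbmol/h, ξ₁ = 94.9 lbmol/h.
Outlet amounts (n = n₀ + Σ ν·ξ):
  R: 704.5 − 1(94.9) − 2(64.56) = 480.5
  U: 2016 − 2(94.9) − 2(64.56) = 1697
  P: 0 + 1(94.9) = 94.9
  Q: 0 + 1(64.56) = 64.56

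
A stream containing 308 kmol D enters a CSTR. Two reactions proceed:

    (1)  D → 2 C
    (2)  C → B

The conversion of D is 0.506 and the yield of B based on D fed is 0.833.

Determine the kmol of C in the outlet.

55.1 kmol

Conversion of D: D consumed = 1ξ₁ = 0.506 × 308 → ξ₁ = 155.8 kmol.
Yield of B: 1ξ₂ / 308 = 0.833 → ξ₂ = 256.6 kmol.
Outlet amounts (n = n₀ + Σ ν·ξ):
  D: 308 − 1(155.8) = 152.2
  C: 0 + 2(155.8) − 1(256.6) = 55.13
  B: 0 + 1(256.6) = 256.6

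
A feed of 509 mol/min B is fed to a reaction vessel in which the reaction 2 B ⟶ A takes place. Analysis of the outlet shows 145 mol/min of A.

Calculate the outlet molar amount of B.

For A: n = n₀ + 1ξ → 145 = 0 + 1ξ, giving ξ = 145 mol/min.
Outlet amounts (n = n₀ + ν ξ):
  B: 509 − 2(145) = 219
  A: 0 + 1(145) = 145

219 mol/min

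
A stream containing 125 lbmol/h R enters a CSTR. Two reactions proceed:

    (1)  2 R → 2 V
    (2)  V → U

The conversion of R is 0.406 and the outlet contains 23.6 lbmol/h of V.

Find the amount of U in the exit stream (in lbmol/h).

Conversion of R: R consumed = 2ξ₁ = 0.406 × 125 → ξ₁ = 25.38 lbmol/h.
V balance: n_V = 0 + 2ξ₁ − 1ξ₂ = 23.6 → ξ₂ = (2·25.38 − 23.6)/1 = 27.15 lbmol/h.
Outlet amounts (n = n₀ + Σ ν·ξ):
  R: 125 − 2(25.38) = 74.25
  V: 0 + 2(25.38) − 1(27.15) = 23.6
  U: 0 + 1(27.15) = 27.15

27.1 lbmol/h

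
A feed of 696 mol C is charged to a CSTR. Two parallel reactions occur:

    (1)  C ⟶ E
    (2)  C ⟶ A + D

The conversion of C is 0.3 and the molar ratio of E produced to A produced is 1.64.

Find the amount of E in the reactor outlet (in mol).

130 mol

Conversion of C: C consumed = 0.3 × 696 = 208.8 mol = 1ξ₁ + 1ξ₂.
Selectivity: 1ξ₁ / (1ξ₂) = 1.64 → ξ₁ = 1.64 ξ₂.
Substitute: (1·1.64 + 1) ξ₂ = 208.8 → ξ₂ = 79.09 mol, ξ₁ = 129.7 mol.
Outlet amounts (n = n₀ + Σ ν·ξ):
  C: 696 − 1(129.7) − 1(79.09) = 487.2
  E: 0 + 1(129.7) = 129.7
  A: 0 + 1(79.09) = 79.09
  D: 0 + 1(79.09) = 79.09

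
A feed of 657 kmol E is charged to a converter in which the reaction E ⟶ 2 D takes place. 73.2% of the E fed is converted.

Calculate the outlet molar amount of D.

962 kmol

E reacted = 0.732 × 657 = 480.9 kmol; ν_E = −1, so ξ = 480.9/1 = 480.9 kmol.
Outlet amounts (n = n₀ + ν ξ):
  E: 657 − 1(480.9) = 176.1
  D: 0 + 2(480.9) = 961.8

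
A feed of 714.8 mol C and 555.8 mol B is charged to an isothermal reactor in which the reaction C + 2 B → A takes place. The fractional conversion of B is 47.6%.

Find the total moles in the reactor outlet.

B reacted = 0.476 × 555.8 = 264.6 mol; ν_B = −2, so ξ = 264.6/2 = 132.3 mol.
Outlet amounts (n = n₀ + ν ξ):
  C: 714.8 − 1(132.3) = 582.5
  B: 555.8 − 2(132.3) = 291.2
  A: 0 + 1(132.3) = 132.3
Total out = 582.5 + 291.2 + 132.3 = 1006 mol.

1010 mol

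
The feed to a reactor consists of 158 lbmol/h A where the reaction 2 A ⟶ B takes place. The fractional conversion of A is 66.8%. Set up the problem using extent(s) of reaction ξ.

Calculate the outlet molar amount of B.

A reacted = 0.668 × 158 = 105.5 lbmol/h; ν_A = −2, so ξ = 105.5/2 = 52.77 lbmol/h.
Outlet amounts (n = n₀ + ν ξ):
  A: 158 − 2(52.77) = 52.46
  B: 0 + 1(52.77) = 52.77

52.8 lbmol/h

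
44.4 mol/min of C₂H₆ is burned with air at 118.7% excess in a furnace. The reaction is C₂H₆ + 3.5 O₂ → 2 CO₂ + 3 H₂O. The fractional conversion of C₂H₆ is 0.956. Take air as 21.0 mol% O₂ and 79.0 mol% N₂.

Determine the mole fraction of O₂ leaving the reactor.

Stoichiometric O₂ = 3.5 × 44.4 = 155.4 mol/min; O₂ fed = 155.4 × 2.187 = 339.9 mol/min.
N₂ fed = 339.9 × 79/21 = 1279 mol/min.
Fuel reacted = 0.956 × 44.4 → ξ = 42.45 mol/min.
Outlet (n = n₀ + ν ξ):
  C₂H₆: 44.4 − 1(42.45) = 1.954
  O₂: 339.9 − 3.5(42.45) = 191.3
  N₂: 1279 (inert)
  CO₂: 0 + 2(42.45) = 84.89
  H₂O: 0 + 3(42.45) = 127.3
Total out = 1684 mol/min; y_O₂ = 191.3 / 1684 = 0.1136.

0.114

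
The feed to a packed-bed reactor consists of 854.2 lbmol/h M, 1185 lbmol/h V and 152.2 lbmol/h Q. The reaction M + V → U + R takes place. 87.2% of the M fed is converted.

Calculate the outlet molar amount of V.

440 lbmol/h

M reacted = 0.872 × 854.2 = 744.9 lbmol/h; ν_M = −1, so ξ = 744.9/1 = 744.9 lbmol/h.
Outlet amounts (n = n₀ + ν ξ):
  M: 854.2 − 1(744.9) = 109.3
  V: 1185 − 1(744.9) = 440.1
  U: 0 + 1(744.9) = 744.9
  R: 0 + 1(744.9) = 744.9
  Q: 152.2 (inert)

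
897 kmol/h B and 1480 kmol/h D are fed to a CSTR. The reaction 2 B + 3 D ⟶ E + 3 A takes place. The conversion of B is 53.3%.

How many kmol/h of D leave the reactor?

763 kmol/h

B reacted = 0.533 × 897 = 478.1 kmol/h; ν_B = −2, so ξ = 478.1/2 = 239.1 kmol/h.
Outlet amounts (n = n₀ + ν ξ):
  B: 897 − 2(239.1) = 418.9
  D: 1480 − 3(239.1) = 762.8
  E: 0 + 1(239.1) = 239.1
  A: 0 + 3(239.1) = 717.2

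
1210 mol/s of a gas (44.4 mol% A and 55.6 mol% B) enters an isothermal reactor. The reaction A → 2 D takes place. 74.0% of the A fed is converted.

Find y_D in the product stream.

A reacted = 0.74 × 537.2 = 397.6 mol/s; ν_A = −1, so ξ = 397.6/1 = 397.6 mol/s.
Outlet amounts (n = n₀ + ν ξ):
  A: 537.2 − 1(397.6) = 139.7
  D: 0 + 2(397.6) = 795.1
  B: 672.8 (inert)
Total out = 1608 mol/s; y_D = 795.1 / 1608 = 0.4946.

0.495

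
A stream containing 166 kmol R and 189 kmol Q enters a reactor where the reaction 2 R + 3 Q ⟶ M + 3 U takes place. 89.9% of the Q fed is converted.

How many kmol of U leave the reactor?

170 kmol

Q reacted = 0.899 × 189 = 169.9 kmol; ν_Q = −3, so ξ = 169.9/3 = 56.64 kmol.
Outlet amounts (n = n₀ + ν ξ):
  R: 166 − 2(56.64) = 52.73
  Q: 189 − 3(56.64) = 19.09
  M: 0 + 1(56.64) = 56.64
  U: 0 + 3(56.64) = 169.9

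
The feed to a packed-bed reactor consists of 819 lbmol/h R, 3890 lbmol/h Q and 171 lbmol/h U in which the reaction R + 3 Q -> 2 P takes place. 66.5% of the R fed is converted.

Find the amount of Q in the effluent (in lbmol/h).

R reacted = 0.665 × 819 = 544.6 lbmol/h; ν_R = −1, so ξ = 544.6/1 = 544.6 lbmol/h.
Outlet amounts (n = n₀ + ν ξ):
  R: 819 − 1(544.6) = 274.4
  Q: 3890 − 3(544.6) = 2256
  P: 0 + 2(544.6) = 1089
  U: 171 (inert)

2260 lbmol/h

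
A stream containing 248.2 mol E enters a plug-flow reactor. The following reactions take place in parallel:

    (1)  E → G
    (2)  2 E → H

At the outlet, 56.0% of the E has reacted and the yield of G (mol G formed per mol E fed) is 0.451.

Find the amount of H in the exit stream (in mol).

13.5 mol

Yield of G: 1ξ₁ / 248.2 = 0.451 → ξ₁ = 111.9 mol.
Conversion of E: 1ξ₁ + 2ξ₂ = 0.56 × 248.2 = 139 → ξ₂ = 13.53 mol.
Outlet amounts (n = n₀ + Σ ν·ξ):
  E: 248.2 − 1(111.9) − 2(13.53) = 109.2
  G: 0 + 1(111.9) = 111.9
  H: 0 + 1(13.53) = 13.53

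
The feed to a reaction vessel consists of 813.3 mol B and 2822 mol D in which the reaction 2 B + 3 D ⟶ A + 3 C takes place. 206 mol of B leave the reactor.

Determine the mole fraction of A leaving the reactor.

0.0911

For B: n = n₀ − 2ξ → 206 = 813.3 − 2ξ, giving ξ = 303.6 mol.
Outlet amounts (n = n₀ + ν ξ):
  B: 813.3 − 2(303.6) = 206
  D: 2822 − 3(303.6) = 1911
  A: 0 + 1(303.6) = 303.6
  C: 0 + 3(303.6) = 910.9
Total out = 3332 mol; y_A = 303.6 / 3332 = 0.09114.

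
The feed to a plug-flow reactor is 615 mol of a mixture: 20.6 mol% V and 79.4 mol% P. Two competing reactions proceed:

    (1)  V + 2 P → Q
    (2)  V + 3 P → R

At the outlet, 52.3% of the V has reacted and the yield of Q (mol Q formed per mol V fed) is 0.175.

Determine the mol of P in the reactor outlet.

Yield of Q: 1ξ₁ / 126.7 = 0.175 → ξ₁ = 22.17 mol.
Conversion of V: 1ξ₁ + 1ξ₂ = 0.523 × 126.7 = 66.26 → ξ₂ = 44.09 mol.
Outlet amounts (n = n₀ + Σ ν·ξ):
  V: 126.7 − 1(22.17) − 1(44.09) = 60.43
  P: 488.3 − 2(22.17) − 3(44.09) = 311.7
  Q: 0 + 1(22.17) = 22.17
  R: 0 + 1(44.09) = 44.09

312 mol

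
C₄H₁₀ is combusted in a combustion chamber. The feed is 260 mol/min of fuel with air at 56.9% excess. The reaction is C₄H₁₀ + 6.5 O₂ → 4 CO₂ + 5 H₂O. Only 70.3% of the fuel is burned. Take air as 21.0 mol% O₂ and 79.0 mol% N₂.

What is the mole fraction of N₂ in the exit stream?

0.758

Stoichiometric O₂ = 6.5 × 260 = 1690 mol/min; O₂ fed = 1690 × 1.569 = 2652 mol/min.
N₂ fed = 2652 × 79/21 = 9975 mol/min.
Fuel reacted = 0.703 × 260 → ξ = 182.8 mol/min.
Outlet (n = n₀ + ν ξ):
  C₄H₁₀: 260 − 1(182.8) = 77.22
  O₂: 2652 − 6.5(182.8) = 1464
  N₂: 9975 (inert)
  CO₂: 0 + 4(182.8) = 731.1
  H₂O: 0 + 5(182.8) = 913.9
Total out = 13160 mol/min; y_N₂ = 9975 / 13160 = 0.7579.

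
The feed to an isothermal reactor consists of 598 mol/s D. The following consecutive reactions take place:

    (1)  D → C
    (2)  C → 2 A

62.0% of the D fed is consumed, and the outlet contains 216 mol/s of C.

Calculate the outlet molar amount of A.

310 mol/s

Conversion of D: D consumed = 1ξ₁ = 0.62 × 598 → ξ₁ = 370.8 mol/s.
C balance: n_C = 0 + 1ξ₁ − 1ξ₂ = 216 → ξ₂ = (1·370.8 − 216)/1 = 154.8 mol/s.
Outlet amounts (n = n₀ + Σ ν·ξ):
  D: 598 − 1(370.8) = 227.2
  C: 0 + 1(370.8) − 1(154.8) = 216
  A: 0 + 2(154.8) = 309.5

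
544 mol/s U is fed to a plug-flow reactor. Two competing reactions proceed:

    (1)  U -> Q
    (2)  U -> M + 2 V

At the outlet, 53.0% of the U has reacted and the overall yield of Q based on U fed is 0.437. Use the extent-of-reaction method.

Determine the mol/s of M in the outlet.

Yield of Q: 1ξ₁ / 544 = 0.437 → ξ₁ = 237.7 mol/s.
Conversion of U: 1ξ₁ + 1ξ₂ = 0.53 × 544 = 288.3 → ξ₂ = 50.59 mol/s.
Outlet amounts (n = n₀ + Σ ν·ξ):
  U: 544 − 1(237.7) − 1(50.59) = 255.7
  Q: 0 + 1(237.7) = 237.7
  M: 0 + 1(50.59) = 50.59
  V: 0 + 2(50.59) = 101.2

50.6 mol/s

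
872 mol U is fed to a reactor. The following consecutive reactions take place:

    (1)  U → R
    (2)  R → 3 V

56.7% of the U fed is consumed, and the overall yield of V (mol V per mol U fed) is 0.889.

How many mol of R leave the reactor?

Conversion of U: U consumed = 1ξ₁ = 0.567 × 872 → ξ₁ = 494.4 mol.
Yield of V: 3ξ₂ / 872 = 0.889 → ξ₂ = 258.4 mol.
Outlet amounts (n = n₀ + Σ ν·ξ):
  U: 872 − 1(494.4) = 377.6
  R: 0 + 1(494.4) − 1(258.4) = 236
  V: 0 + 3(258.4) = 775.2

236 mol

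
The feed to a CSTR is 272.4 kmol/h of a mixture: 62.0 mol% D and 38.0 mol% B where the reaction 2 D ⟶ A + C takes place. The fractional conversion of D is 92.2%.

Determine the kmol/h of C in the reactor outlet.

D reacted = 0.922 × 168.9 = 155.7 kmol/h; ν_D = −2, so ξ = 155.7/2 = 77.86 kmol/h.
Outlet amounts (n = n₀ + ν ξ):
  D: 168.9 − 2(77.86) = 13.17
  A: 0 + 1(77.86) = 77.86
  C: 0 + 1(77.86) = 77.86
  B: 103.5 (inert)

77.9 kmol/h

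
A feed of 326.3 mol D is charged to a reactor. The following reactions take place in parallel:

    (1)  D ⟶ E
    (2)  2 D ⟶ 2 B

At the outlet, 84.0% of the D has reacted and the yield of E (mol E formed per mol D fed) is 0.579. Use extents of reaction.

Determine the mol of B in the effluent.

Yield of E: 1ξ₁ / 326.3 = 0.579 → ξ₁ = 188.9 mol.
Conversion of D: 1ξ₁ + 2ξ₂ = 0.84 × 326.3 = 274.1 → ξ₂ = 42.58 mol.
Outlet amounts (n = n₀ + Σ ν·ξ):
  D: 326.3 − 1(188.9) − 2(42.58) = 52.21
  E: 0 + 1(188.9) = 188.9
  B: 0 + 2(42.58) = 85.16

85.2 mol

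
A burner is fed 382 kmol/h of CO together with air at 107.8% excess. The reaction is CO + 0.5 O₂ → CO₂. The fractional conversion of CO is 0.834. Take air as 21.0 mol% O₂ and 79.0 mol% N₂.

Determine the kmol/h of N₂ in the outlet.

1490 kmol/h

Stoichiometric O₂ = 0.5 × 382 = 191 kmol/h; O₂ fed = 191 × 2.078 = 396.9 kmol/h.
N₂ fed = 396.9 × 79/21 = 1493 kmol/h.
Fuel reacted = 0.834 × 382 → ξ = 318.6 kmol/h.
Outlet (n = n₀ + ν ξ):
  CO: 382 − 1(318.6) = 63.41
  O₂: 396.9 − 0.5(318.6) = 237.6
  N₂: 1493 (inert)
  CO₂: 0 + 1(318.6) = 318.6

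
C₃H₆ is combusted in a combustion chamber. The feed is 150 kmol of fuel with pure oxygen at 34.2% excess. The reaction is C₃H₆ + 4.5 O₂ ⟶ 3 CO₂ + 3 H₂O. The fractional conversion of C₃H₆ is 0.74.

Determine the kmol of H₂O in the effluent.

Stoichiometric O₂ = 4.5 × 150 = 675 kmol; O₂ fed = 675 × 1.342 = 905.9 kmol.
Fuel reacted = 0.74 × 150 → ξ = 111 kmol.
Outlet (n = n₀ + ν ξ):
  C₃H₆: 150 − 1(111) = 39
  O₂: 905.9 − 4.5(111) = 406.4
  CO₂: 0 + 3(111) = 333
  H₂O: 0 + 3(111) = 333

333 kmol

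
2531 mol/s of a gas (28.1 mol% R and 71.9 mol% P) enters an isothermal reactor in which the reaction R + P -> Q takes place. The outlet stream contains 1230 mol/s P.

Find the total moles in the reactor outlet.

1940 mol/s

For P: n = n₀ − 1ξ → 1230 = 1820 − 1ξ, giving ξ = 589.8 mol/s.
Outlet amounts (n = n₀ + ν ξ):
  R: 711.2 − 1(589.8) = 121.4
  P: 1820 − 1(589.8) = 1230
  Q: 0 + 1(589.8) = 589.8
Total out = 121.4 + 1230 + 589.8 = 1941 mol/s.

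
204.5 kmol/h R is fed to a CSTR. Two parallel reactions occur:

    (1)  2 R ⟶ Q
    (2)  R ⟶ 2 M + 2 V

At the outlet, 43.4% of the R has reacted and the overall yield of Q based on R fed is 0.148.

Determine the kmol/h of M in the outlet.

56.4 kmol/h

Yield of Q: 1ξ₁ / 204.5 = 0.148 → ξ₁ = 30.27 kmol/h.
Conversion of R: 2ξ₁ + 1ξ₂ = 0.434 × 204.5 = 88.75 → ξ₂ = 28.22 kmol/h.
Outlet amounts (n = n₀ + Σ ν·ξ):
  R: 204.5 − 2(30.27) − 1(28.22) = 115.7
  Q: 0 + 1(30.27) = 30.27
  M: 0 + 2(28.22) = 56.44
  V: 0 + 2(28.22) = 56.44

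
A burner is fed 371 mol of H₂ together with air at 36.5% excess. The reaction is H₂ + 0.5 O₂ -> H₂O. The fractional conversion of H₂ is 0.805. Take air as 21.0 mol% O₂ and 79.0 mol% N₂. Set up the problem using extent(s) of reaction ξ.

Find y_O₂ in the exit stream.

Stoichiometric O₂ = 0.5 × 371 = 185.5 mol; O₂ fed = 185.5 × 1.365 = 253.2 mol.
N₂ fed = 253.2 × 79/21 = 952.5 mol.
Fuel reacted = 0.805 × 371 → ξ = 298.7 mol.
Outlet (n = n₀ + ν ξ):
  H₂: 371 − 1(298.7) = 72.34
  O₂: 253.2 − 0.5(298.7) = 103.9
  N₂: 952.5 (inert)
  H₂O: 0 + 1(298.7) = 298.7
Total out = 1427 mol; y_O₂ = 103.9 / 1427 = 0.07277.

0.0728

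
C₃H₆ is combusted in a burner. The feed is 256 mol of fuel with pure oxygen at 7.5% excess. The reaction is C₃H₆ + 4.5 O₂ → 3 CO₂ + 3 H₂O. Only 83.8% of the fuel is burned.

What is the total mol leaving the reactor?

1600 mol

Stoichiometric O₂ = 4.5 × 256 = 1152 mol; O₂ fed = 1152 × 1.075 = 1238 mol.
Fuel reacted = 0.838 × 256 → ξ = 214.5 mol.
Outlet (n = n₀ + ν ξ):
  C₃H₆: 256 − 1(214.5) = 41.47
  O₂: 1238 − 4.5(214.5) = 273
  CO₂: 0 + 3(214.5) = 643.6
  H₂O: 0 + 3(214.5) = 643.6
Total out = 41.47 + 273 + 643.6 + 643.6 = 1602 mol.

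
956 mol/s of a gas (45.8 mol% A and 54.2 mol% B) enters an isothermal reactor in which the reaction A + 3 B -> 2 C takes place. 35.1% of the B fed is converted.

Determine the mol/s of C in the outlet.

B reacted = 0.351 × 518.2 = 181.9 mol/s; ν_B = −3, so ξ = 181.9/3 = 60.62 mol/s.
Outlet amounts (n = n₀ + ν ξ):
  A: 437.8 − 1(60.62) = 377.2
  B: 518.2 − 3(60.62) = 336.3
  C: 0 + 2(60.62) = 121.2

121 mol/s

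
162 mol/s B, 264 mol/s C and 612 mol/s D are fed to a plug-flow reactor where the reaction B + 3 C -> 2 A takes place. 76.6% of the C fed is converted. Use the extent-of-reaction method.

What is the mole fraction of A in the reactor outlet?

0.149

C reacted = 0.766 × 264 = 202.2 mol/s; ν_C = −3, so ξ = 202.2/3 = 67.41 mol/s.
Outlet amounts (n = n₀ + ν ξ):
  B: 162 − 1(67.41) = 94.59
  C: 264 − 3(67.41) = 61.78
  A: 0 + 2(67.41) = 134.8
  D: 612 (inert)
Total out = 903.2 mol/s; y_A = 134.8 / 903.2 = 0.1493.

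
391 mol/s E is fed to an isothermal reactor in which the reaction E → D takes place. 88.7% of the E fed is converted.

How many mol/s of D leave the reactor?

347 mol/s

E reacted = 0.887 × 391 = 346.8 mol/s; ν_E = −1, so ξ = 346.8/1 = 346.8 mol/s.
Outlet amounts (n = n₀ + ν ξ):
  E: 391 − 1(346.8) = 44.18
  D: 0 + 1(346.8) = 346.8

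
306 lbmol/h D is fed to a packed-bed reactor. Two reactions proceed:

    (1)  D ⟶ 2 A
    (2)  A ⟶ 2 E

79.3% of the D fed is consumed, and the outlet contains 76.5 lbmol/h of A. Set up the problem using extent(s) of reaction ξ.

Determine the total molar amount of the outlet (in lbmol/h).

957 lbmol/h

Conversion of D: D consumed = 1ξ₁ = 0.793 × 306 → ξ₁ = 242.7 lbmol/h.
A balance: n_A = 0 + 2ξ₁ − 1ξ₂ = 76.5 → ξ₂ = (2·242.7 − 76.5)/1 = 408.8 lbmol/h.
Outlet amounts (n = n₀ + Σ ν·ξ):
  D: 306 − 1(242.7) = 63.34
  A: 0 + 2(242.7) − 1(408.8) = 76.5
  E: 0 + 2(408.8) = 817.6
Total out = 63.34 + 76.5 + 817.6 = 957.5 lbmol/h.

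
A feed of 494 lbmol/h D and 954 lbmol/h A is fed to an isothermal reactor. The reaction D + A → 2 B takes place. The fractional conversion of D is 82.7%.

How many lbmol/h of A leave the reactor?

545 lbmol/h

D reacted = 0.827 × 494 = 408.5 lbmol/h; ν_D = −1, so ξ = 408.5/1 = 408.5 lbmol/h.
Outlet amounts (n = n₀ + ν ξ):
  D: 494 − 1(408.5) = 85.46
  A: 954 − 1(408.5) = 545.5
  B: 0 + 2(408.5) = 817.1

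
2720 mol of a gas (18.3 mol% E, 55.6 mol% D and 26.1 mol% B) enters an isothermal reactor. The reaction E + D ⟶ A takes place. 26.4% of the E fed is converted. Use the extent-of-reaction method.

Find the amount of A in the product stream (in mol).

131 mol

E reacted = 0.264 × 497.8 = 131.4 mol; ν_E = −1, so ξ = 131.4/1 = 131.4 mol.
Outlet amounts (n = n₀ + ν ξ):
  E: 497.8 − 1(131.4) = 366.4
  D: 1512 − 1(131.4) = 1381
  A: 0 + 1(131.4) = 131.4
  B: 709.9 (inert)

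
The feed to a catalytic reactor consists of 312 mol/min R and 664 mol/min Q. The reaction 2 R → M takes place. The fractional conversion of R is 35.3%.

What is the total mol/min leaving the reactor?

921 mol/min

R reacted = 0.353 × 312 = 110.1 mol/min; ν_R = −2, so ξ = 110.1/2 = 55.07 mol/min.
Outlet amounts (n = n₀ + ν ξ):
  R: 312 − 2(55.07) = 201.9
  M: 0 + 1(55.07) = 55.07
  Q: 664 (inert)
Total out = 201.9 + 55.07 + 664 = 920.9 mol/min.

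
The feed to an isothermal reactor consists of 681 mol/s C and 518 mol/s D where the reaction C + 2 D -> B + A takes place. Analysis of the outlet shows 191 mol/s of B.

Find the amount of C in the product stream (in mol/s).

490 mol/s

For B: n = n₀ + 1ξ → 191 = 0 + 1ξ, giving ξ = 191 mol/s.
Outlet amounts (n = n₀ + ν ξ):
  C: 681 − 1(191) = 490
  D: 518 − 2(191) = 136
  B: 0 + 1(191) = 191
  A: 0 + 1(191) = 191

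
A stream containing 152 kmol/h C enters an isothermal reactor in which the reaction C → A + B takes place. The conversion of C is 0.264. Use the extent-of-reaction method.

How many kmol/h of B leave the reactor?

C reacted = 0.264 × 152 = 40.13 kmol/h; ν_C = −1, so ξ = 40.13/1 = 40.13 kmol/h.
Outlet amounts (n = n₀ + ν ξ):
  C: 152 − 1(40.13) = 111.9
  A: 0 + 1(40.13) = 40.13
  B: 0 + 1(40.13) = 40.13

40.1 kmol/h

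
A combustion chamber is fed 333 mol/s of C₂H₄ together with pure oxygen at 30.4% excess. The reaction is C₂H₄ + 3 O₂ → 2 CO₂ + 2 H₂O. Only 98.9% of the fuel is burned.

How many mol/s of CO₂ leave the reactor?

Stoichiometric O₂ = 3 × 333 = 999 mol/s; O₂ fed = 999 × 1.304 = 1303 mol/s.
Fuel reacted = 0.989 × 333 → ξ = 329.3 mol/s.
Outlet (n = n₀ + ν ξ):
  C₂H₄: 333 − 1(329.3) = 3.663
  O₂: 1303 − 3(329.3) = 314.7
  CO₂: 0 + 2(329.3) = 658.7
  H₂O: 0 + 2(329.3) = 658.7

659 mol/s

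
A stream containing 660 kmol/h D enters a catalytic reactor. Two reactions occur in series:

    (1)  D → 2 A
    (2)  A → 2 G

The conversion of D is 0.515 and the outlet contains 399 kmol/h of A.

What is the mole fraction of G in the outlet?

Conversion of D: D consumed = 1ξ₁ = 0.515 × 660 → ξ₁ = 339.9 kmol/h.
A balance: n_A = 0 + 2ξ₁ − 1ξ₂ = 399 → ξ₂ = (2·339.9 − 399)/1 = 280.8 kmol/h.
Outlet amounts (n = n₀ + Σ ν·ξ):
  D: 660 − 1(339.9) = 320.1
  A: 0 + 2(339.9) − 1(280.8) = 399
  G: 0 + 2(280.8) = 561.6
Total out = 1281 kmol/h; y_G = 561.6 / 1281 = 0.4385.

0.439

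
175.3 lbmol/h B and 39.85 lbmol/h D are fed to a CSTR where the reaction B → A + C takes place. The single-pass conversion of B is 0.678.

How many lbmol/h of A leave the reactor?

119 lbmol/h

B reacted = 0.678 × 175.3 = 118.9 lbmol/h; ν_B = −1, so ξ = 118.9/1 = 118.9 lbmol/h.
Outlet amounts (n = n₀ + ν ξ):
  B: 175.3 − 1(118.9) = 56.45
  A: 0 + 1(118.9) = 118.9
  C: 0 + 1(118.9) = 118.9
  D: 39.85 (inert)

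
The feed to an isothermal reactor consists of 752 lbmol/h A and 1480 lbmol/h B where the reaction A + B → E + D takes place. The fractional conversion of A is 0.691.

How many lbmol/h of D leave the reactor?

A reacted = 0.691 × 752 = 519.6 lbmol/h; ν_A = −1, so ξ = 519.6/1 = 519.6 lbmol/h.
Outlet amounts (n = n₀ + ν ξ):
  A: 752 − 1(519.6) = 232.4
  B: 1480 − 1(519.6) = 960.4
  E: 0 + 1(519.6) = 519.6
  D: 0 + 1(519.6) = 519.6

520 lbmol/h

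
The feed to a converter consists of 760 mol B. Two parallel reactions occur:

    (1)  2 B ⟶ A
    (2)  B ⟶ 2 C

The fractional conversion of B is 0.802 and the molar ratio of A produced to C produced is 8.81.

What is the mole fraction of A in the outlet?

Conversion of B: B consumed = 0.802 × 760 = 609.5 mol = 2ξ₁ + 1ξ₂.
Selectivity: 1ξ₁ / (2ξ₂) = 8.81 → ξ₁ = 17.62 ξ₂.
Substitute: (2·17.62 + 1) ξ₂ = 609.5 → ξ₂ = 16.82 mol, ξ₁ = 296.4 mol.
Outlet amounts (n = n₀ + Σ ν·ξ):
  B: 760 − 2(296.4) − 1(16.82) = 150.5
  A: 0 + 1(296.4) = 296.4
  C: 0 + 2(16.82) = 33.64
Total out = 480.5 mol; y_A = 296.4 / 480.5 = 0.6168.

0.617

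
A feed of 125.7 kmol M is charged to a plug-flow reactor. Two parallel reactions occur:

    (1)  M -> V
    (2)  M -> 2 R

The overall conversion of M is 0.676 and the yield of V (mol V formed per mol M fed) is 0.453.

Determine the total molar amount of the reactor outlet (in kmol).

154 kmol

Yield of V: 1ξ₁ / 125.7 = 0.453 → ξ₁ = 56.94 kmol.
Conversion of M: 1ξ₁ + 1ξ₂ = 0.676 × 125.7 = 84.97 → ξ₂ = 28.03 kmol.
Outlet amounts (n = n₀ + Σ ν·ξ):
  M: 125.7 − 1(56.94) − 1(28.03) = 40.73
  V: 0 + 1(56.94) = 56.94
  R: 0 + 2(28.03) = 56.06
Total out = 40.73 + 56.94 + 56.06 = 153.7 kmol.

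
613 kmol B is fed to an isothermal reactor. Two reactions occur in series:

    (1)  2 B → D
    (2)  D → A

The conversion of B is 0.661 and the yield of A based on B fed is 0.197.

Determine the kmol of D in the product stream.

Conversion of B: B consumed = 2ξ₁ = 0.661 × 613 → ξ₁ = 202.6 kmol.
Yield of A: 1ξ₂ / 613 = 0.197 → ξ₂ = 120.8 kmol.
Outlet amounts (n = n₀ + Σ ν·ξ):
  B: 613 − 2(202.6) = 207.8
  D: 0 + 1(202.6) − 1(120.8) = 81.84
  A: 0 + 1(120.8) = 120.8

81.8 kmol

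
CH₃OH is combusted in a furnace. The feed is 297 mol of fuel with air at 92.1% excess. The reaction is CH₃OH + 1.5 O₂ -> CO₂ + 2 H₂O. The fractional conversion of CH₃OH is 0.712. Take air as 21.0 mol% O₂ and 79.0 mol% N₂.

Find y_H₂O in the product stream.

Stoichiometric O₂ = 1.5 × 297 = 445.5 mol; O₂ fed = 445.5 × 1.921 = 855.8 mol.
N₂ fed = 855.8 × 79/21 = 3219 mol.
Fuel reacted = 0.712 × 297 → ξ = 211.5 mol.
Outlet (n = n₀ + ν ξ):
  CH₃OH: 297 − 1(211.5) = 85.54
  O₂: 855.8 − 1.5(211.5) = 538.6
  N₂: 3219 (inert)
  CO₂: 0 + 1(211.5) = 211.5
  H₂O: 0 + 2(211.5) = 422.9
Total out = 4478 mol; y_H₂O = 422.9 / 4478 = 0.09445.

0.0944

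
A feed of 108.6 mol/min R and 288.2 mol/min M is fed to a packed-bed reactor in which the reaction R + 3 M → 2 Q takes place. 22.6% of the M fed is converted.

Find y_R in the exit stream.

0.246

M reacted = 0.226 × 288.2 = 65.13 mol/min; ν_M = −3, so ξ = 65.13/3 = 21.71 mol/min.
Outlet amounts (n = n₀ + ν ξ):
  R: 108.6 − 1(21.71) = 86.89
  M: 288.2 − 3(21.71) = 223.1
  Q: 0 + 2(21.71) = 43.42
Total out = 353.4 mol/min; y_R = 86.89 / 353.4 = 0.2459.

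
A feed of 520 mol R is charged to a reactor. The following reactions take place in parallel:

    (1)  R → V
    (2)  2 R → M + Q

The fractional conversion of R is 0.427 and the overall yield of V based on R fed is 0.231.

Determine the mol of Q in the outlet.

Yield of V: 1ξ₁ / 520 = 0.231 → ξ₁ = 120.1 mol.
Conversion of R: 1ξ₁ + 2ξ₂ = 0.427 × 520 = 222 → ξ₂ = 50.96 mol.
Outlet amounts (n = n₀ + Σ ν·ξ):
  R: 520 − 1(120.1) − 2(50.96) = 298
  V: 0 + 1(120.1) = 120.1
  M: 0 + 1(50.96) = 50.96
  Q: 0 + 1(50.96) = 50.96

51 mol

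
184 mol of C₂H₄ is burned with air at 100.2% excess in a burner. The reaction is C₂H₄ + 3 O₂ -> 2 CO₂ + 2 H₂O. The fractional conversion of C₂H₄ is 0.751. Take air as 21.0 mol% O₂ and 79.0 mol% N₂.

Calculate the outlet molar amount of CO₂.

276 mol

Stoichiometric O₂ = 3 × 184 = 552 mol; O₂ fed = 552 × 2.002 = 1105 mol.
N₂ fed = 1105 × 79/21 = 4157 mol.
Fuel reacted = 0.751 × 184 → ξ = 138.2 mol.
Outlet (n = n₀ + ν ξ):
  C₂H₄: 184 − 1(138.2) = 45.82
  O₂: 1105 − 3(138.2) = 690.6
  N₂: 4157 (inert)
  CO₂: 0 + 2(138.2) = 276.4
  H₂O: 0 + 2(138.2) = 276.4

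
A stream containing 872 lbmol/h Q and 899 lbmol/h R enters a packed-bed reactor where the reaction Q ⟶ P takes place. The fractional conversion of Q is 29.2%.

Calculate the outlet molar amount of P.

Q reacted = 0.292 × 872 = 254.6 lbmol/h; ν_Q = −1, so ξ = 254.6/1 = 254.6 lbmol/h.
Outlet amounts (n = n₀ + ν ξ):
  Q: 872 − 1(254.6) = 617.4
  P: 0 + 1(254.6) = 254.6
  R: 899 (inert)

255 lbmol/h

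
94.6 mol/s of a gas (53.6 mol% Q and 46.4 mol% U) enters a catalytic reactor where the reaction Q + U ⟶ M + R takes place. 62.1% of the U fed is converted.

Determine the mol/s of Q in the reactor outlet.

23.4 mol/s

U reacted = 0.621 × 43.89 = 27.26 mol/s; ν_U = −1, so ξ = 27.26/1 = 27.26 mol/s.
Outlet amounts (n = n₀ + ν ξ):
  Q: 50.71 − 1(27.26) = 23.45
  U: 43.89 − 1(27.26) = 16.64
  M: 0 + 1(27.26) = 27.26
  R: 0 + 1(27.26) = 27.26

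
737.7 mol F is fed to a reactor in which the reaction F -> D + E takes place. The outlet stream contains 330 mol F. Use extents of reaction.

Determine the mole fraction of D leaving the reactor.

0.356

For F: n = n₀ − 1ξ → 330 = 737.7 − 1ξ, giving ξ = 407.7 mol.
Outlet amounts (n = n₀ + ν ξ):
  F: 737.7 − 1(407.7) = 330
  D: 0 + 1(407.7) = 407.7
  E: 0 + 1(407.7) = 407.7
Total out = 1145 mol; y_D = 407.7 / 1145 = 0.3559.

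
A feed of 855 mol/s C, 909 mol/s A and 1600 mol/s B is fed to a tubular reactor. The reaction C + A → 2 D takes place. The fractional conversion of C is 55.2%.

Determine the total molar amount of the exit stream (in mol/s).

3360 mol/s

C reacted = 0.552 × 855 = 472 mol/s; ν_C = −1, so ξ = 472/1 = 472 mol/s.
Outlet amounts (n = n₀ + ν ξ):
  C: 855 − 1(472) = 383
  A: 909 − 1(472) = 437
  D: 0 + 2(472) = 943.9
  B: 1600 (inert)
Total out = 383 + 437 + 943.9 + 1600 = 3364 mol/s.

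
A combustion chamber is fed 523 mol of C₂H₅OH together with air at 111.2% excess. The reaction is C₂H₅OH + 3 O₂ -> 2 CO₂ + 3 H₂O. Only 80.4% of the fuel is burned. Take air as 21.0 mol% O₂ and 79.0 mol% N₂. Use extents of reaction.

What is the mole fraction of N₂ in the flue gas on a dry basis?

0.806

Stoichiometric O₂ = 3 × 523 = 1569 mol; O₂ fed = 1569 × 2.112 = 3314 mol.
N₂ fed = 3314 × 79/21 = 12470 mol.
Fuel reacted = 0.804 × 523 → ξ = 420.5 mol.
Outlet (n = n₀ + ν ξ):
  C₂H₅OH: 523 − 1(420.5) = 102.5
  O₂: 3314 − 3(420.5) = 2052
  N₂: 12470 (inert)
  CO₂: 0 + 2(420.5) = 841
  H₂O: 0 + 3(420.5) = 1261
Dry total = 15460 mol; y_N₂ (dry) = 12470 / 15460 = 0.8062.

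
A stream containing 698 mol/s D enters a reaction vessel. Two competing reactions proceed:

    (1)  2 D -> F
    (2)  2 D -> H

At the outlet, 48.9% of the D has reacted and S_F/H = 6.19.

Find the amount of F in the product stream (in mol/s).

147 mol/s

Conversion of D: D consumed = 0.489 × 698 = 341.3 mol/s = 2ξ₁ + 2ξ₂.
Selectivity: 1ξ₁ / (1ξ₂) = 6.19 → ξ₁ = 6.19 ξ₂.
Substitute: (2·6.19 + 2) ξ₂ = 341.3 → ξ₂ = 23.74 mol/s, ξ₁ = 146.9 mol/s.
Outlet amounts (n = n₀ + Σ ν·ξ):
  D: 698 − 2(146.9) − 2(23.74) = 356.7
  F: 0 + 1(146.9) = 146.9
  H: 0 + 1(23.74) = 23.74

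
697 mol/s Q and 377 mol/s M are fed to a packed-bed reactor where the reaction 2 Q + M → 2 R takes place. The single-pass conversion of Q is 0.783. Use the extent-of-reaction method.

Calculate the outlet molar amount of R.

546 mol/s

Q reacted = 0.783 × 697 = 545.8 mol/s; ν_Q = −2, so ξ = 545.8/2 = 272.9 mol/s.
Outlet amounts (n = n₀ + ν ξ):
  Q: 697 − 2(272.9) = 151.2
  M: 377 − 1(272.9) = 104.1
  R: 0 + 2(272.9) = 545.8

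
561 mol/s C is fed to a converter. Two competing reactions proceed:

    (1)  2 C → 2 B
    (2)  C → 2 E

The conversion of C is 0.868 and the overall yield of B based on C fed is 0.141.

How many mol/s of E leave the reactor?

816 mol/s

Yield of B: 2ξ₁ / 561 = 0.141 → ξ₁ = 39.55 mol/s.
Conversion of C: 2ξ₁ + 1ξ₂ = 0.868 × 561 = 486.9 → ξ₂ = 407.8 mol/s.
Outlet amounts (n = n₀ + Σ ν·ξ):
  C: 561 − 2(39.55) − 1(407.8) = 74.05
  B: 0 + 2(39.55) = 79.1
  E: 0 + 2(407.8) = 815.7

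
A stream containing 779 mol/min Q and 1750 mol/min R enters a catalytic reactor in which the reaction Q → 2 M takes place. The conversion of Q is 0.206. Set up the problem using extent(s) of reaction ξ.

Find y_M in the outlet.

Q reacted = 0.206 × 779 = 160.5 mol/min; ν_Q = −1, so ξ = 160.5/1 = 160.5 mol/min.
Outlet amounts (n = n₀ + ν ξ):
  Q: 779 − 1(160.5) = 618.5
  M: 0 + 2(160.5) = 320.9
  R: 1750 (inert)
Total out = 2689 mol/min; y_M = 320.9 / 2689 = 0.1193.

0.119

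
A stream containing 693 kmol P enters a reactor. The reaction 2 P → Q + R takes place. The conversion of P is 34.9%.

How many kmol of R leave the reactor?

121 kmol

P reacted = 0.349 × 693 = 241.9 kmol; ν_P = −2, so ξ = 241.9/2 = 120.9 kmol.
Outlet amounts (n = n₀ + ν ξ):
  P: 693 − 2(120.9) = 451.1
  Q: 0 + 1(120.9) = 120.9
  R: 0 + 1(120.9) = 120.9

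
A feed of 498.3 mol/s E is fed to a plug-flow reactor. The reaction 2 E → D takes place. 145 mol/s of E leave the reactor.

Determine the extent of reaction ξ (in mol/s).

For E: n = n₀ − 2ξ → 145 = 498.3 − 2ξ, giving ξ = 176.7 mol/s.
Outlet amounts (n = n₀ + ν ξ):
  E: 498.3 − 2(176.7) = 145
  D: 0 + 1(176.7) = 176.7

ξ = 177 mol/s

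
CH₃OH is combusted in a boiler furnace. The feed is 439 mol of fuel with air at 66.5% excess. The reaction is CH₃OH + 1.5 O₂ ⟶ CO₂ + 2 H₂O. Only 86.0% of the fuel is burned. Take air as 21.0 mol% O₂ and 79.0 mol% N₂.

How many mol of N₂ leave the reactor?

4120 mol

Stoichiometric O₂ = 1.5 × 439 = 658.5 mol; O₂ fed = 658.5 × 1.665 = 1096 mol.
N₂ fed = 1096 × 79/21 = 4125 mol.
Fuel reacted = 0.86 × 439 → ξ = 377.5 mol.
Outlet (n = n₀ + ν ξ):
  CH₃OH: 439 − 1(377.5) = 61.46
  O₂: 1096 − 1.5(377.5) = 530.1
  N₂: 4125 (inert)
  CO₂: 0 + 1(377.5) = 377.5
  H₂O: 0 + 2(377.5) = 755.1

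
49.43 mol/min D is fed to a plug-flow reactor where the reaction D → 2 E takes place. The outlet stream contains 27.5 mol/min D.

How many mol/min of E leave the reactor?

For D: n = n₀ − 1ξ → 27.5 = 49.43 − 1ξ, giving ξ = 21.93 mol/min.
Outlet amounts (n = n₀ + ν ξ):
  D: 49.43 − 1(21.93) = 27.5
  E: 0 + 2(21.93) = 43.86

43.9 mol/min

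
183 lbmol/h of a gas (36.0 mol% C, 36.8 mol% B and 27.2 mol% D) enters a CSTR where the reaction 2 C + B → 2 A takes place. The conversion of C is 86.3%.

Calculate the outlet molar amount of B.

C reacted = 0.863 × 65.88 = 56.85 lbmol/h; ν_C = −2, so ξ = 56.85/2 = 28.43 lbmol/h.
Outlet amounts (n = n₀ + ν ξ):
  C: 65.88 − 2(28.43) = 9.026
  B: 67.34 − 1(28.43) = 38.92
  A: 0 + 2(28.43) = 56.85
  D: 49.78 (inert)

38.9 lbmol/h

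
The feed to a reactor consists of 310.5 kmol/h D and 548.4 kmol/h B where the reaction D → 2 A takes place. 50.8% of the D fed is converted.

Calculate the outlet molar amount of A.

D reacted = 0.508 × 310.5 = 157.7 kmol/h; ν_D = −1, so ξ = 157.7/1 = 157.7 kmol/h.
Outlet amounts (n = n₀ + ν ξ):
  D: 310.5 − 1(157.7) = 152.8
  A: 0 + 2(157.7) = 315.5
  B: 548.4 (inert)

315 kmol/h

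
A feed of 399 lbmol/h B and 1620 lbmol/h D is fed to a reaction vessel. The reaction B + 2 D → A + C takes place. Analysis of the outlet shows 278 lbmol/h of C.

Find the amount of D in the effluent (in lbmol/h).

1060 lbmol/h

For C: n = n₀ + 1ξ → 278 = 0 + 1ξ, giving ξ = 278 lbmol/h.
Outlet amounts (n = n₀ + ν ξ):
  B: 399 − 1(278) = 121
  D: 1620 − 2(278) = 1064
  A: 0 + 1(278) = 278
  C: 0 + 1(278) = 278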